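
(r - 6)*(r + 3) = r^2 - 3*r - 18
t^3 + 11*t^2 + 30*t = t*(t + 5)*(t + 6)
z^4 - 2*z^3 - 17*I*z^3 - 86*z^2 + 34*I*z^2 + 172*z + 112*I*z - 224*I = (z - 2)*(z - 8*I)*(z - 7*I)*(z - 2*I)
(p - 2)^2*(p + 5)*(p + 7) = p^4 + 8*p^3 - 9*p^2 - 92*p + 140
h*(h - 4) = h^2 - 4*h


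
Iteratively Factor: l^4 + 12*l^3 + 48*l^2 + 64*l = (l + 4)*(l^3 + 8*l^2 + 16*l) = l*(l + 4)*(l^2 + 8*l + 16) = l*(l + 4)^2*(l + 4)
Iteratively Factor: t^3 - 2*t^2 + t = (t)*(t^2 - 2*t + 1) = t*(t - 1)*(t - 1)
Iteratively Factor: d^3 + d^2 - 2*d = (d - 1)*(d^2 + 2*d) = d*(d - 1)*(d + 2)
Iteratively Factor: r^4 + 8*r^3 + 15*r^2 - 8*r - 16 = (r + 1)*(r^3 + 7*r^2 + 8*r - 16) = (r - 1)*(r + 1)*(r^2 + 8*r + 16) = (r - 1)*(r + 1)*(r + 4)*(r + 4)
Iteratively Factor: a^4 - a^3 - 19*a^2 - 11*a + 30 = (a + 2)*(a^3 - 3*a^2 - 13*a + 15) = (a - 5)*(a + 2)*(a^2 + 2*a - 3) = (a - 5)*(a + 2)*(a + 3)*(a - 1)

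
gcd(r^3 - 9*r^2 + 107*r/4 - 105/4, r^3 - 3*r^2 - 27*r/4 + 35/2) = r - 7/2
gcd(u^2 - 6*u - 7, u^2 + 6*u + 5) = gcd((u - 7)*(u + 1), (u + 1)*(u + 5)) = u + 1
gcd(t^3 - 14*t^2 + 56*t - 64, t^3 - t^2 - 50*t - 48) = t - 8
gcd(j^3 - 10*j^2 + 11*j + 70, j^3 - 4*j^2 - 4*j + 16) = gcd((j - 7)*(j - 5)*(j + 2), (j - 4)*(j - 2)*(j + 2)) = j + 2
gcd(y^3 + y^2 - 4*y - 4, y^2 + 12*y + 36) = 1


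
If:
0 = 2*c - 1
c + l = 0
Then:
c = 1/2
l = -1/2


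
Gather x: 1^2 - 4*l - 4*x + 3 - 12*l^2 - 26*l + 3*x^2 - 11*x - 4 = -12*l^2 - 30*l + 3*x^2 - 15*x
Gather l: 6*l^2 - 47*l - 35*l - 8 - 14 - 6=6*l^2 - 82*l - 28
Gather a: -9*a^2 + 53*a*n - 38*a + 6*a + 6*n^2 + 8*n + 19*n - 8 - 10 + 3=-9*a^2 + a*(53*n - 32) + 6*n^2 + 27*n - 15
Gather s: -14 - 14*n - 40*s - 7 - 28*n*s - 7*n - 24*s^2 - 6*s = -21*n - 24*s^2 + s*(-28*n - 46) - 21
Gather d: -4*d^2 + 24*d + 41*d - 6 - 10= -4*d^2 + 65*d - 16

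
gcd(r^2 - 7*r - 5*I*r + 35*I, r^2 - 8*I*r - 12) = 1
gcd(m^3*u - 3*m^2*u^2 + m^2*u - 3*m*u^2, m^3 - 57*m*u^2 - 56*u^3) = 1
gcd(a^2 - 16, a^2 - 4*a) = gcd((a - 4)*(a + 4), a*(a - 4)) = a - 4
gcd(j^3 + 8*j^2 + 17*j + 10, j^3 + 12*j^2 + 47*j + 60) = j + 5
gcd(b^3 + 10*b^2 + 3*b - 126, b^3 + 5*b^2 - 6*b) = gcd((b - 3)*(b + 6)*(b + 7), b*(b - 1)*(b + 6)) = b + 6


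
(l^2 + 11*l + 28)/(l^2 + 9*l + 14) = (l + 4)/(l + 2)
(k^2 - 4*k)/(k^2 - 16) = k/(k + 4)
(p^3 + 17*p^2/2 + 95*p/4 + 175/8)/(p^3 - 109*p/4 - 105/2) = (p + 5/2)/(p - 6)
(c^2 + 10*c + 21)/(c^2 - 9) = (c + 7)/(c - 3)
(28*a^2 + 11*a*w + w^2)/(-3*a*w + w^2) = (28*a^2 + 11*a*w + w^2)/(w*(-3*a + w))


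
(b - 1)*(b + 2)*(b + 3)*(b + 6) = b^4 + 10*b^3 + 25*b^2 - 36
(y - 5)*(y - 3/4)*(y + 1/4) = y^3 - 11*y^2/2 + 37*y/16 + 15/16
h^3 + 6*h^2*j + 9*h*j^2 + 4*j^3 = (h + j)^2*(h + 4*j)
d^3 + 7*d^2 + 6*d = d*(d + 1)*(d + 6)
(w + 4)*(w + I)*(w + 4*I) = w^3 + 4*w^2 + 5*I*w^2 - 4*w + 20*I*w - 16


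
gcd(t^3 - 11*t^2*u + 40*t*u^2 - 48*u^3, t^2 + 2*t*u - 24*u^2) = t - 4*u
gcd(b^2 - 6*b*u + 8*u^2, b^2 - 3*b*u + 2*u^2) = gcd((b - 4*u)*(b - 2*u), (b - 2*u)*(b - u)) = -b + 2*u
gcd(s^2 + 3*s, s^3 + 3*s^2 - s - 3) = s + 3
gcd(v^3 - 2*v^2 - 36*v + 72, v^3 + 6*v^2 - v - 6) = v + 6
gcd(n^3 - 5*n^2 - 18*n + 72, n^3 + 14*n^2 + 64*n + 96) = n + 4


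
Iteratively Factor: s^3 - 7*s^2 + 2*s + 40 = (s + 2)*(s^2 - 9*s + 20) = (s - 5)*(s + 2)*(s - 4)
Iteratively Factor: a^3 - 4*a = (a)*(a^2 - 4) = a*(a + 2)*(a - 2)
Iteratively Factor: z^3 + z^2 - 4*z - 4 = (z - 2)*(z^2 + 3*z + 2) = (z - 2)*(z + 2)*(z + 1)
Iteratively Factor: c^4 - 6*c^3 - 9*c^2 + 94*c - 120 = (c - 3)*(c^3 - 3*c^2 - 18*c + 40) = (c - 5)*(c - 3)*(c^2 + 2*c - 8) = (c - 5)*(c - 3)*(c + 4)*(c - 2)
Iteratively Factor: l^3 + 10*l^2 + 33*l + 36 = (l + 3)*(l^2 + 7*l + 12) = (l + 3)*(l + 4)*(l + 3)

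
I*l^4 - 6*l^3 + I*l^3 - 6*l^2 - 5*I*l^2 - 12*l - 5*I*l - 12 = (l - I)*(l + 3*I)*(l + 4*I)*(I*l + I)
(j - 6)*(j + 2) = j^2 - 4*j - 12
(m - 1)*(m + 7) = m^2 + 6*m - 7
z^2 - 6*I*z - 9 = (z - 3*I)^2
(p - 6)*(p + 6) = p^2 - 36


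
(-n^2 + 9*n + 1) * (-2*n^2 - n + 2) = 2*n^4 - 17*n^3 - 13*n^2 + 17*n + 2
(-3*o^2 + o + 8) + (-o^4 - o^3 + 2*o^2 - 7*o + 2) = -o^4 - o^3 - o^2 - 6*o + 10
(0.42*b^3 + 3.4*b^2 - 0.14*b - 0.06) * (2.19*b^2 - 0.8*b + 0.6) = 0.9198*b^5 + 7.11*b^4 - 2.7746*b^3 + 2.0206*b^2 - 0.036*b - 0.036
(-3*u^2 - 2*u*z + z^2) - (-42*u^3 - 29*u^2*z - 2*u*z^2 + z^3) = 42*u^3 + 29*u^2*z - 3*u^2 + 2*u*z^2 - 2*u*z - z^3 + z^2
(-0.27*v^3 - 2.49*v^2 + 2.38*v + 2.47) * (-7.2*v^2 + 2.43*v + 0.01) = 1.944*v^5 + 17.2719*v^4 - 23.1894*v^3 - 12.0255*v^2 + 6.0259*v + 0.0247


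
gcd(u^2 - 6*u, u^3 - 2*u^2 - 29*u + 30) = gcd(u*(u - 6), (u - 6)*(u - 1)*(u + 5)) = u - 6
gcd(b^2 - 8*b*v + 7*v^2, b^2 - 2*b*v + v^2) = -b + v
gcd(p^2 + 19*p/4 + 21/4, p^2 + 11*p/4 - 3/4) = p + 3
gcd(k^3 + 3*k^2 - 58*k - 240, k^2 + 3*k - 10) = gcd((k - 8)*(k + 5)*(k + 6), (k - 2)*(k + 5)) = k + 5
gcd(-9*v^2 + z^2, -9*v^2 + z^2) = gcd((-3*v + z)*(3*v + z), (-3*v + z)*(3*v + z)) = -9*v^2 + z^2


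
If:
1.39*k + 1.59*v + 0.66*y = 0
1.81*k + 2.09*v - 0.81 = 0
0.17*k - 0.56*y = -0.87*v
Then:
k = 1.50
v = -0.91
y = -0.96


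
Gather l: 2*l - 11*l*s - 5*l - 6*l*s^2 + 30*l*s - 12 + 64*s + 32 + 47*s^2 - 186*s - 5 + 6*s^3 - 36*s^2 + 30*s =l*(-6*s^2 + 19*s - 3) + 6*s^3 + 11*s^2 - 92*s + 15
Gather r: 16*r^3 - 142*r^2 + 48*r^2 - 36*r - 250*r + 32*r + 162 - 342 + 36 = 16*r^3 - 94*r^2 - 254*r - 144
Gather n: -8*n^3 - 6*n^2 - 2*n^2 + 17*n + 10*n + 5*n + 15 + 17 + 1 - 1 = -8*n^3 - 8*n^2 + 32*n + 32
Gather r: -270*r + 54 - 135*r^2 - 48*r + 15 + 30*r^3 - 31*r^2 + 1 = 30*r^3 - 166*r^2 - 318*r + 70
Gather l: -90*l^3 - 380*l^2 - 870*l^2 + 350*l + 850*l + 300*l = -90*l^3 - 1250*l^2 + 1500*l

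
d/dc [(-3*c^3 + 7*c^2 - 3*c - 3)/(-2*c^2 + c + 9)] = 2*(3*c^4 - 3*c^3 - 40*c^2 + 57*c - 12)/(4*c^4 - 4*c^3 - 35*c^2 + 18*c + 81)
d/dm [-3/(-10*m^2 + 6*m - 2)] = 3*(3 - 10*m)/(2*(5*m^2 - 3*m + 1)^2)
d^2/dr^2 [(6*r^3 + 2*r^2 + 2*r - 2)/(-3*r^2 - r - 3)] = 4*(18*r^3 + 27*r^2 - 45*r - 14)/(27*r^6 + 27*r^5 + 90*r^4 + 55*r^3 + 90*r^2 + 27*r + 27)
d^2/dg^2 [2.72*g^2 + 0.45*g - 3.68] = 5.44000000000000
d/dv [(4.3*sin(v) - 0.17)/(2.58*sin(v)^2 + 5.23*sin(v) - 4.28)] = (-11.094*sin(v)^2 + 0.877199999999998*sin(v) - 17.5149)*cos(v)/(6.6564*sin(v)^4 + 26.9868*sin(v)^3 + 5.2681*sin(v)^2 - 44.7688*sin(v) + 18.3184)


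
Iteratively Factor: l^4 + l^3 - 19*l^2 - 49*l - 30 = (l + 1)*(l^3 - 19*l - 30) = (l + 1)*(l + 3)*(l^2 - 3*l - 10) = (l + 1)*(l + 2)*(l + 3)*(l - 5)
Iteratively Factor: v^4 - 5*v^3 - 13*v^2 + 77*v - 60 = (v - 3)*(v^3 - 2*v^2 - 19*v + 20) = (v - 5)*(v - 3)*(v^2 + 3*v - 4) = (v - 5)*(v - 3)*(v - 1)*(v + 4)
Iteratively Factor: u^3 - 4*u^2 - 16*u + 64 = (u - 4)*(u^2 - 16) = (u - 4)*(u + 4)*(u - 4)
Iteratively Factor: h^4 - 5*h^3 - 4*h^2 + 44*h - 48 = (h - 4)*(h^3 - h^2 - 8*h + 12) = (h - 4)*(h + 3)*(h^2 - 4*h + 4) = (h - 4)*(h - 2)*(h + 3)*(h - 2)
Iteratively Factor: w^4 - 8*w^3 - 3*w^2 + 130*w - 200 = (w - 5)*(w^3 - 3*w^2 - 18*w + 40) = (w - 5)^2*(w^2 + 2*w - 8) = (w - 5)^2*(w - 2)*(w + 4)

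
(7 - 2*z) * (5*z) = -10*z^2 + 35*z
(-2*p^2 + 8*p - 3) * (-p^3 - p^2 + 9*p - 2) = 2*p^5 - 6*p^4 - 23*p^3 + 79*p^2 - 43*p + 6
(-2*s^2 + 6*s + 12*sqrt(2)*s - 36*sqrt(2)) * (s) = -2*s^3 + 6*s^2 + 12*sqrt(2)*s^2 - 36*sqrt(2)*s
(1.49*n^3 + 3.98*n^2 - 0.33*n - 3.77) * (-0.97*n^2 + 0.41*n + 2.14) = -1.4453*n^5 - 3.2497*n^4 + 5.1405*n^3 + 12.0388*n^2 - 2.2519*n - 8.0678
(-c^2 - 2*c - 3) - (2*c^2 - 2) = -3*c^2 - 2*c - 1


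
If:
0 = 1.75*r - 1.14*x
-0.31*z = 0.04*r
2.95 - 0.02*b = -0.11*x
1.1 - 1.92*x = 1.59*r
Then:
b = 149.55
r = 0.24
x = 0.37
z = -0.03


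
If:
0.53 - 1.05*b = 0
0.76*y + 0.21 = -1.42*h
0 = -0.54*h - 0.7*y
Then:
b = 0.50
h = -0.25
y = 0.19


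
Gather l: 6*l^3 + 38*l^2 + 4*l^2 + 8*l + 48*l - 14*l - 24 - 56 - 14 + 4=6*l^3 + 42*l^2 + 42*l - 90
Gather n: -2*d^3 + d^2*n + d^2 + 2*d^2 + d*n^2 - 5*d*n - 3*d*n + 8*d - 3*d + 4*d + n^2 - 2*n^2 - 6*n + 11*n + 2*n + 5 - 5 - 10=-2*d^3 + 3*d^2 + 9*d + n^2*(d - 1) + n*(d^2 - 8*d + 7) - 10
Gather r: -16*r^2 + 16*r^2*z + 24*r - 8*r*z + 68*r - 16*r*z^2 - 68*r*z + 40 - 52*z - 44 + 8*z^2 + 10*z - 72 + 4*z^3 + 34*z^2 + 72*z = r^2*(16*z - 16) + r*(-16*z^2 - 76*z + 92) + 4*z^3 + 42*z^2 + 30*z - 76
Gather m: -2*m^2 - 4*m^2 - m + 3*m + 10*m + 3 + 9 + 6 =-6*m^2 + 12*m + 18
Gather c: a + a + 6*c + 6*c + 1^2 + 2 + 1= 2*a + 12*c + 4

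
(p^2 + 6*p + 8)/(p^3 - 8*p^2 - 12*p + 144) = (p + 2)/(p^2 - 12*p + 36)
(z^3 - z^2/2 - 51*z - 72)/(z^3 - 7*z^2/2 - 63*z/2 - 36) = (z + 6)/(z + 3)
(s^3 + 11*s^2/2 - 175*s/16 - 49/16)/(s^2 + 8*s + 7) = (16*s^2 - 24*s - 7)/(16*(s + 1))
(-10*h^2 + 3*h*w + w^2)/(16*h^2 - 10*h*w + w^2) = (5*h + w)/(-8*h + w)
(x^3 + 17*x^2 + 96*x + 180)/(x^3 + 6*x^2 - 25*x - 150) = (x + 6)/(x - 5)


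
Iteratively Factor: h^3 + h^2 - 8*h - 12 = (h + 2)*(h^2 - h - 6) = (h + 2)^2*(h - 3)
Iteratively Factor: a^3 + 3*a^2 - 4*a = (a)*(a^2 + 3*a - 4) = a*(a - 1)*(a + 4)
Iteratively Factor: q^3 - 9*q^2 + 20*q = (q - 5)*(q^2 - 4*q) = q*(q - 5)*(q - 4)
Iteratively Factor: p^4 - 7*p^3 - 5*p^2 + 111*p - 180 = (p - 3)*(p^3 - 4*p^2 - 17*p + 60) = (p - 3)^2*(p^2 - p - 20) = (p - 5)*(p - 3)^2*(p + 4)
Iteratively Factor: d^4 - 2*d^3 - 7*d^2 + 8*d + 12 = (d - 2)*(d^3 - 7*d - 6) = (d - 2)*(d + 2)*(d^2 - 2*d - 3) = (d - 2)*(d + 1)*(d + 2)*(d - 3)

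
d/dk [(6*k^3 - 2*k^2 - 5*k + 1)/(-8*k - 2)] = (-48*k^3 - 10*k^2 + 4*k + 9)/(2*(16*k^2 + 8*k + 1))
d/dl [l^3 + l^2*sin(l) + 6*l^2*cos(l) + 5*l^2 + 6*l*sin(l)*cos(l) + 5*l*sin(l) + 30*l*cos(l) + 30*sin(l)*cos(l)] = -6*l^2*sin(l) + l^2*cos(l) + 3*l^2 - 28*l*sin(l) + 17*l*cos(l) + 6*l*cos(2*l) + 10*l + 5*sin(l) + 3*sin(2*l) + 30*cos(l) + 30*cos(2*l)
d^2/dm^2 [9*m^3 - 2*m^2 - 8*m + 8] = 54*m - 4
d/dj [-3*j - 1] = -3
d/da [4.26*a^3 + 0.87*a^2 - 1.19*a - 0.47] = 12.78*a^2 + 1.74*a - 1.19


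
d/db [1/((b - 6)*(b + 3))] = (3 - 2*b)/(b^4 - 6*b^3 - 27*b^2 + 108*b + 324)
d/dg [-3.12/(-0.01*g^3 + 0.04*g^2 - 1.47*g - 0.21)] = (-0.0936*g^2 + 0.2496*g - 4.5864)/(0.01*g^3 - 0.04*g^2 + 1.47*g + 0.21)^2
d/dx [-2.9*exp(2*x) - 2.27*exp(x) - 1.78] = (-5.8*exp(x) - 2.27)*exp(x)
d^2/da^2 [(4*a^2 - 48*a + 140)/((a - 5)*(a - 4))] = -24/(a^3 - 12*a^2 + 48*a - 64)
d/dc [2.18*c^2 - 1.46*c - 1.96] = 4.36*c - 1.46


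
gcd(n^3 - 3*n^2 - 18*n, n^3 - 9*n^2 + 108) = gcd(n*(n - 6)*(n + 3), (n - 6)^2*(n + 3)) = n^2 - 3*n - 18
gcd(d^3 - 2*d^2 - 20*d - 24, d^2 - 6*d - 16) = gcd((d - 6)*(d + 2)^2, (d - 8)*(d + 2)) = d + 2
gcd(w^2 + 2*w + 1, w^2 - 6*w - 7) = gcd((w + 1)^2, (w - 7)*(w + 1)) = w + 1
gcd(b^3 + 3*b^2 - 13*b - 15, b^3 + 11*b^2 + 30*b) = b + 5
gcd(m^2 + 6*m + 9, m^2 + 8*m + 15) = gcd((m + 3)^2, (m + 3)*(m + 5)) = m + 3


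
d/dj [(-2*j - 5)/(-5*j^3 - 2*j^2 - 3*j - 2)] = (10*j^3 + 4*j^2 + 6*j - (2*j + 5)*(15*j^2 + 4*j + 3) + 4)/(5*j^3 + 2*j^2 + 3*j + 2)^2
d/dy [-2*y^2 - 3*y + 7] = -4*y - 3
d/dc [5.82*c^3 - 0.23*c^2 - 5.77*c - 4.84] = 17.46*c^2 - 0.46*c - 5.77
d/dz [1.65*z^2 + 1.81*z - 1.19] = 3.3*z + 1.81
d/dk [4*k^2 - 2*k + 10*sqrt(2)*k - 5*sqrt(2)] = 8*k - 2 + 10*sqrt(2)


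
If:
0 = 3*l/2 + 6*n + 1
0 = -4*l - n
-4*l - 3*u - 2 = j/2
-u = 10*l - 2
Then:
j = -616/45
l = 2/45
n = -8/45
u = 14/9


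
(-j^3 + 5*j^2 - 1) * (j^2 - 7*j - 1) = -j^5 + 12*j^4 - 34*j^3 - 6*j^2 + 7*j + 1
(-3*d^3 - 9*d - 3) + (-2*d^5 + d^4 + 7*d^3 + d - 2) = -2*d^5 + d^4 + 4*d^3 - 8*d - 5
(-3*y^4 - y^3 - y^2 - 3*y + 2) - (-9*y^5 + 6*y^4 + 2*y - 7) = 9*y^5 - 9*y^4 - y^3 - y^2 - 5*y + 9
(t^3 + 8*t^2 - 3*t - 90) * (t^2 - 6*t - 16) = t^5 + 2*t^4 - 67*t^3 - 200*t^2 + 588*t + 1440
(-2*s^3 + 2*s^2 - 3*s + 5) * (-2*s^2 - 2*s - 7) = 4*s^5 + 16*s^3 - 18*s^2 + 11*s - 35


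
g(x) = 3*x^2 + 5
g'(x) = 6*x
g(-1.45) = 11.31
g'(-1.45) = -8.70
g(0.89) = 7.38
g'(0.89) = 5.34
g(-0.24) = 5.17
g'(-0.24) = -1.44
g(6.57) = 134.49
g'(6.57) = 39.42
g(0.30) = 5.27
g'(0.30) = 1.80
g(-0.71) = 6.51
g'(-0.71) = -4.26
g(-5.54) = 97.07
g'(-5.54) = -33.24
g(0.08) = 5.02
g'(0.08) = 0.48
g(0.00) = 5.00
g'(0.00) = 0.00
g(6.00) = 113.00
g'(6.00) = 36.00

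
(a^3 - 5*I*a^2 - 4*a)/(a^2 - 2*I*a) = (a^2 - 5*I*a - 4)/(a - 2*I)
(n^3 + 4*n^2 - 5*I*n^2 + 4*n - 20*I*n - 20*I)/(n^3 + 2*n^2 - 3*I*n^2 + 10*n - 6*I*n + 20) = (n + 2)/(n + 2*I)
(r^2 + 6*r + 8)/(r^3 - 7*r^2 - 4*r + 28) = (r + 4)/(r^2 - 9*r + 14)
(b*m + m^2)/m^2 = (b + m)/m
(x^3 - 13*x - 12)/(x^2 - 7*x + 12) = (x^2 + 4*x + 3)/(x - 3)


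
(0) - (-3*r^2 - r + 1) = 3*r^2 + r - 1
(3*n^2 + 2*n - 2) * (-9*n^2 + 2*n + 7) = -27*n^4 - 12*n^3 + 43*n^2 + 10*n - 14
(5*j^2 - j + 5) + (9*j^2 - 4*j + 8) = 14*j^2 - 5*j + 13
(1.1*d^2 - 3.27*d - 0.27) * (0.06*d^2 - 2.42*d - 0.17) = 0.066*d^4 - 2.8582*d^3 + 7.7102*d^2 + 1.2093*d + 0.0459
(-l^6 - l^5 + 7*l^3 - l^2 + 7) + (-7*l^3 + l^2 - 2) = -l^6 - l^5 + 5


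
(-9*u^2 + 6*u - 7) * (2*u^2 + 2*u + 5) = -18*u^4 - 6*u^3 - 47*u^2 + 16*u - 35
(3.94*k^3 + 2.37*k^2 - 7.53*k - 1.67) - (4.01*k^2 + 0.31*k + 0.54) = 3.94*k^3 - 1.64*k^2 - 7.84*k - 2.21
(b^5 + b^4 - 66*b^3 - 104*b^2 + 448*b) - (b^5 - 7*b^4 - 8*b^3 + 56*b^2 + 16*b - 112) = 8*b^4 - 58*b^3 - 160*b^2 + 432*b + 112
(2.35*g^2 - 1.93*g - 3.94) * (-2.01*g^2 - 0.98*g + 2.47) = -4.7235*g^4 + 1.5763*g^3 + 15.6153*g^2 - 0.9059*g - 9.7318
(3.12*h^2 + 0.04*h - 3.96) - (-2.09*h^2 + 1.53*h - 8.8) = 5.21*h^2 - 1.49*h + 4.84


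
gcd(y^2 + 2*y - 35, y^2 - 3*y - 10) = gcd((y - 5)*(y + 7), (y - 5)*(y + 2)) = y - 5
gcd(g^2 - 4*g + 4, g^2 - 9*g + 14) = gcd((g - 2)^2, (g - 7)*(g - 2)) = g - 2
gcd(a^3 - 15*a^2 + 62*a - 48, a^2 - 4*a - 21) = 1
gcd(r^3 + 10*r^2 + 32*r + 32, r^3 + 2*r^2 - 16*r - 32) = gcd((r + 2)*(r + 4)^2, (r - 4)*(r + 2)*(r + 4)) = r^2 + 6*r + 8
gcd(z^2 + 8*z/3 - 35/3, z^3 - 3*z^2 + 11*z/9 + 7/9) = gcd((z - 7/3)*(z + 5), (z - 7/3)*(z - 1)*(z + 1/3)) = z - 7/3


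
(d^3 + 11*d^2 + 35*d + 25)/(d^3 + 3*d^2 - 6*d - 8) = (d^2 + 10*d + 25)/(d^2 + 2*d - 8)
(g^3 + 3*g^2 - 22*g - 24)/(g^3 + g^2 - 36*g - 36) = (g - 4)/(g - 6)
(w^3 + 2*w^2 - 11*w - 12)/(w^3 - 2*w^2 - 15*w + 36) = (w + 1)/(w - 3)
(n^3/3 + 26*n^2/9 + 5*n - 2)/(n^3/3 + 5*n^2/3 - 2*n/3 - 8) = (n^2 + 17*n/3 - 2)/(n^2 + 2*n - 8)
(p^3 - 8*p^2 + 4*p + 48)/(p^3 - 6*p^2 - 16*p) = (p^2 - 10*p + 24)/(p*(p - 8))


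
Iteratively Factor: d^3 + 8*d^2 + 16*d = (d + 4)*(d^2 + 4*d) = (d + 4)^2*(d)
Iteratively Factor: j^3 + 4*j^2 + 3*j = (j + 3)*(j^2 + j) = j*(j + 3)*(j + 1)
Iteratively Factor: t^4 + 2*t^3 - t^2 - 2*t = (t)*(t^3 + 2*t^2 - t - 2) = t*(t - 1)*(t^2 + 3*t + 2) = t*(t - 1)*(t + 1)*(t + 2)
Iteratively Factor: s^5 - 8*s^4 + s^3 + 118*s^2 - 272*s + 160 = (s - 2)*(s^4 - 6*s^3 - 11*s^2 + 96*s - 80) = (s - 2)*(s + 4)*(s^3 - 10*s^2 + 29*s - 20) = (s - 5)*(s - 2)*(s + 4)*(s^2 - 5*s + 4) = (s - 5)*(s - 4)*(s - 2)*(s + 4)*(s - 1)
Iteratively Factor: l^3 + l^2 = (l)*(l^2 + l) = l*(l + 1)*(l)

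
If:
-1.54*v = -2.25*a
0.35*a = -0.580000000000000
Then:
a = -1.66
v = -2.42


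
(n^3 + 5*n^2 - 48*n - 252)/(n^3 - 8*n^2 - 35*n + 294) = (n + 6)/(n - 7)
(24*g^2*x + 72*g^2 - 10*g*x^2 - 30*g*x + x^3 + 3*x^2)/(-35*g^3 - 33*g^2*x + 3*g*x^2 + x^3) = (-24*g^2*x - 72*g^2 + 10*g*x^2 + 30*g*x - x^3 - 3*x^2)/(35*g^3 + 33*g^2*x - 3*g*x^2 - x^3)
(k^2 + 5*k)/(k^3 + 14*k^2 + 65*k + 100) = k/(k^2 + 9*k + 20)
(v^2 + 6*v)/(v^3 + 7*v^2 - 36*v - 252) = v/(v^2 + v - 42)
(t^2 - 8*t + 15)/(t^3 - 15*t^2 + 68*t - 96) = (t - 5)/(t^2 - 12*t + 32)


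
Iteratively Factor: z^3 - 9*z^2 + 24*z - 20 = (z - 5)*(z^2 - 4*z + 4) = (z - 5)*(z - 2)*(z - 2)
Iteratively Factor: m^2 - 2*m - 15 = (m + 3)*(m - 5)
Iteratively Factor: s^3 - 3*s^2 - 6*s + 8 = (s - 4)*(s^2 + s - 2) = (s - 4)*(s + 2)*(s - 1)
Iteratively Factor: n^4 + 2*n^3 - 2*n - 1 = (n + 1)*(n^3 + n^2 - n - 1) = (n + 1)^2*(n^2 - 1) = (n - 1)*(n + 1)^2*(n + 1)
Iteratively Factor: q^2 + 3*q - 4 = (q - 1)*(q + 4)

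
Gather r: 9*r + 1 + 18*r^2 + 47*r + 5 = 18*r^2 + 56*r + 6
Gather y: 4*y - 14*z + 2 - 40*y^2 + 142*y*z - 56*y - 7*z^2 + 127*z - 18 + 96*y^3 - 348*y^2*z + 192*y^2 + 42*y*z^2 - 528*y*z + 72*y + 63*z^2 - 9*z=96*y^3 + y^2*(152 - 348*z) + y*(42*z^2 - 386*z + 20) + 56*z^2 + 104*z - 16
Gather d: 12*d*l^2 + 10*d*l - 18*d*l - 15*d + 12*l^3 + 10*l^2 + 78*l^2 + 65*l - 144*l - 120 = d*(12*l^2 - 8*l - 15) + 12*l^3 + 88*l^2 - 79*l - 120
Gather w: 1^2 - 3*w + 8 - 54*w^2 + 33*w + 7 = -54*w^2 + 30*w + 16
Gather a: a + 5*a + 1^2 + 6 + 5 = 6*a + 12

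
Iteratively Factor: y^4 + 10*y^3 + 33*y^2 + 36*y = (y + 4)*(y^3 + 6*y^2 + 9*y) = y*(y + 4)*(y^2 + 6*y + 9) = y*(y + 3)*(y + 4)*(y + 3)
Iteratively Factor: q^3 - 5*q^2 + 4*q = (q - 1)*(q^2 - 4*q) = q*(q - 1)*(q - 4)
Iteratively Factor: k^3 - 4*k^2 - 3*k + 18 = (k + 2)*(k^2 - 6*k + 9) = (k - 3)*(k + 2)*(k - 3)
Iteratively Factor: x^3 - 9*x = (x + 3)*(x^2 - 3*x) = x*(x + 3)*(x - 3)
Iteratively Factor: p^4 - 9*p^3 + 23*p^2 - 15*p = (p - 3)*(p^3 - 6*p^2 + 5*p) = p*(p - 3)*(p^2 - 6*p + 5) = p*(p - 3)*(p - 1)*(p - 5)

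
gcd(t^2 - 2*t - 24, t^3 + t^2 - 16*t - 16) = t + 4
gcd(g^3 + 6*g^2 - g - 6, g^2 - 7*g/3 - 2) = 1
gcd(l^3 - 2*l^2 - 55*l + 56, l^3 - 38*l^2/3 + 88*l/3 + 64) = l - 8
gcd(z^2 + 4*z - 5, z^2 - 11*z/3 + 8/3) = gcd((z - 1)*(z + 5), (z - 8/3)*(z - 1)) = z - 1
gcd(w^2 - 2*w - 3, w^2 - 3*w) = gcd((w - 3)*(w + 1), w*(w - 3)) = w - 3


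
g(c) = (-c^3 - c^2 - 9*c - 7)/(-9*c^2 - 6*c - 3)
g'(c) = (18*c + 6)*(-c^3 - c^2 - 9*c - 7)/(-9*c^2 - 6*c - 3)^2 + (-3*c^2 - 2*c - 9)/(-9*c^2 - 6*c - 3) = (3*c^4 + 4*c^3 - 22*c^2 - 40*c - 5)/(3*(9*c^4 + 12*c^3 + 10*c^2 + 4*c + 1))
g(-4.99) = -0.70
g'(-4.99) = 0.08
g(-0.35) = 1.96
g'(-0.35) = 4.62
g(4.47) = 0.75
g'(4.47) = 0.06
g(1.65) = 0.78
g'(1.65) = -0.19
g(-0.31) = 2.13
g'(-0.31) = 3.88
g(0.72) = 1.20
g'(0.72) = -0.90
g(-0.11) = 2.46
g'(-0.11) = -0.44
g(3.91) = 0.71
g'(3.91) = 0.05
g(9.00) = 1.14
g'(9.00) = 0.10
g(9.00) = 1.14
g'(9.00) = 0.10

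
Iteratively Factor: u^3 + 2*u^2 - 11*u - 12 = (u - 3)*(u^2 + 5*u + 4) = (u - 3)*(u + 4)*(u + 1)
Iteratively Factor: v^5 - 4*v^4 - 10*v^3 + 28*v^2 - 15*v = (v - 1)*(v^4 - 3*v^3 - 13*v^2 + 15*v) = (v - 1)*(v + 3)*(v^3 - 6*v^2 + 5*v) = (v - 1)^2*(v + 3)*(v^2 - 5*v) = v*(v - 1)^2*(v + 3)*(v - 5)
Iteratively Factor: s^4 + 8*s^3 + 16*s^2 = (s)*(s^3 + 8*s^2 + 16*s) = s*(s + 4)*(s^2 + 4*s) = s^2*(s + 4)*(s + 4)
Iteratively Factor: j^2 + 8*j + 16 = (j + 4)*(j + 4)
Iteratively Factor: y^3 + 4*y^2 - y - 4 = (y + 4)*(y^2 - 1) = (y + 1)*(y + 4)*(y - 1)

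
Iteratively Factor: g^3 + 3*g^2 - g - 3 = (g + 1)*(g^2 + 2*g - 3) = (g + 1)*(g + 3)*(g - 1)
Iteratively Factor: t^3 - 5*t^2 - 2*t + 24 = (t - 4)*(t^2 - t - 6) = (t - 4)*(t + 2)*(t - 3)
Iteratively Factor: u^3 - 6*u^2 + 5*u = (u - 1)*(u^2 - 5*u) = u*(u - 1)*(u - 5)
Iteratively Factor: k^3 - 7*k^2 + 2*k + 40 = (k + 2)*(k^2 - 9*k + 20) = (k - 4)*(k + 2)*(k - 5)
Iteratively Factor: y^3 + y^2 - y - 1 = (y - 1)*(y^2 + 2*y + 1) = (y - 1)*(y + 1)*(y + 1)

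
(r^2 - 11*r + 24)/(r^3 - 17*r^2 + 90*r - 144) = 1/(r - 6)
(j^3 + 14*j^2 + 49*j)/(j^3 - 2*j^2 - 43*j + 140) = j*(j + 7)/(j^2 - 9*j + 20)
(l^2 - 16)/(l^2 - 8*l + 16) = (l + 4)/(l - 4)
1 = 1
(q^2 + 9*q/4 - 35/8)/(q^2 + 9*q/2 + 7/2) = (q - 5/4)/(q + 1)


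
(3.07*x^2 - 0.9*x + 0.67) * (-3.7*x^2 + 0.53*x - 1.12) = -11.359*x^4 + 4.9571*x^3 - 6.3944*x^2 + 1.3631*x - 0.7504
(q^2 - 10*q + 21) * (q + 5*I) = q^3 - 10*q^2 + 5*I*q^2 + 21*q - 50*I*q + 105*I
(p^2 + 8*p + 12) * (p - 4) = p^3 + 4*p^2 - 20*p - 48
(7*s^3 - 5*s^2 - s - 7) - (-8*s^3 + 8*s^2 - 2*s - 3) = 15*s^3 - 13*s^2 + s - 4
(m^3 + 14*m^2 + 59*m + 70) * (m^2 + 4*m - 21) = m^5 + 18*m^4 + 94*m^3 + 12*m^2 - 959*m - 1470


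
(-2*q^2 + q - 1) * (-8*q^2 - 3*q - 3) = 16*q^4 - 2*q^3 + 11*q^2 + 3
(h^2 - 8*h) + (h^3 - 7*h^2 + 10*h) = h^3 - 6*h^2 + 2*h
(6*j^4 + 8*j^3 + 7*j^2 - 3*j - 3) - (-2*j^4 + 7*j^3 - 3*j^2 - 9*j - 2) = 8*j^4 + j^3 + 10*j^2 + 6*j - 1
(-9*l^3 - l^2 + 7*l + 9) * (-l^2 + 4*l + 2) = 9*l^5 - 35*l^4 - 29*l^3 + 17*l^2 + 50*l + 18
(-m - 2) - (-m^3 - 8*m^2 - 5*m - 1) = m^3 + 8*m^2 + 4*m - 1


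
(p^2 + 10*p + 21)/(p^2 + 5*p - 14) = (p + 3)/(p - 2)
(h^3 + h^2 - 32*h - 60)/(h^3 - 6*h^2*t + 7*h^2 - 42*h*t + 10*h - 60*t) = (6 - h)/(-h + 6*t)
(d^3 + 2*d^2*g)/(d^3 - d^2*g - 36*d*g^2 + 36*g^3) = d^2*(d + 2*g)/(d^3 - d^2*g - 36*d*g^2 + 36*g^3)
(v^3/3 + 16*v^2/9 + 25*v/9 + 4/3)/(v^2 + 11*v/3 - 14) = (3*v^3 + 16*v^2 + 25*v + 12)/(3*(3*v^2 + 11*v - 42))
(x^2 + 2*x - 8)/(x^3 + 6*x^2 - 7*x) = (x^2 + 2*x - 8)/(x*(x^2 + 6*x - 7))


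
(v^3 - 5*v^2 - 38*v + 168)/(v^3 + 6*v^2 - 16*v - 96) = (v - 7)/(v + 4)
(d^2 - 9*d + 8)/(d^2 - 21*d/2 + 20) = 2*(d - 1)/(2*d - 5)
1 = 1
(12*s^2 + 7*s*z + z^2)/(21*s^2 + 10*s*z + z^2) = (4*s + z)/(7*s + z)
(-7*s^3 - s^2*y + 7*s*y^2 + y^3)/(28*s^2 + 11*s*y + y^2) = (-s^2 + y^2)/(4*s + y)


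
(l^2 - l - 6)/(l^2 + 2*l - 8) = (l^2 - l - 6)/(l^2 + 2*l - 8)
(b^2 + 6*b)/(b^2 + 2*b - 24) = b/(b - 4)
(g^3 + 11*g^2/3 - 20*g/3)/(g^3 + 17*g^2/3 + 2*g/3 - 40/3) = g/(g + 2)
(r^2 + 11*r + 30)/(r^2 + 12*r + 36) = (r + 5)/(r + 6)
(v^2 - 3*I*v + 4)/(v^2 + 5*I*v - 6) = (v^2 - 3*I*v + 4)/(v^2 + 5*I*v - 6)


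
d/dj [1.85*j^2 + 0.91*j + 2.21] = 3.7*j + 0.91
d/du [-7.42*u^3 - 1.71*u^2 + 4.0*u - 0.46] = -22.26*u^2 - 3.42*u + 4.0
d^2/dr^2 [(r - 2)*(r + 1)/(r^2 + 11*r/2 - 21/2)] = 8*(-13*r^3 + 51*r^2 - 129*r - 58)/(8*r^6 + 132*r^5 + 474*r^4 - 1441*r^3 - 4977*r^2 + 14553*r - 9261)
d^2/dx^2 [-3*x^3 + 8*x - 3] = -18*x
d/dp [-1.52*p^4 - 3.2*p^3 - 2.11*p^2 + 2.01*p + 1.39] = -6.08*p^3 - 9.6*p^2 - 4.22*p + 2.01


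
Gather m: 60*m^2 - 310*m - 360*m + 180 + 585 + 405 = 60*m^2 - 670*m + 1170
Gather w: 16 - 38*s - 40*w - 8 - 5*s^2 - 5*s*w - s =-5*s^2 - 39*s + w*(-5*s - 40) + 8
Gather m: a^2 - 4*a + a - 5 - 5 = a^2 - 3*a - 10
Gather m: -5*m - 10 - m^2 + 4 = -m^2 - 5*m - 6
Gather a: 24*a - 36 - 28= 24*a - 64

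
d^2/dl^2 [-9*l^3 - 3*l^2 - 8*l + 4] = -54*l - 6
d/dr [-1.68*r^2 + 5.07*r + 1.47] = 5.07 - 3.36*r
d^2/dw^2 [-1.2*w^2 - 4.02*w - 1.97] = -2.40000000000000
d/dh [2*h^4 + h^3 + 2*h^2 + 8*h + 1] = 8*h^3 + 3*h^2 + 4*h + 8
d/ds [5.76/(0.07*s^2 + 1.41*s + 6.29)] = (-0.8064*s - 8.1216)/(0.07*s^2 + 1.41*s + 6.29)^2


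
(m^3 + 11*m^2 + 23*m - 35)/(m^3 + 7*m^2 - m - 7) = (m + 5)/(m + 1)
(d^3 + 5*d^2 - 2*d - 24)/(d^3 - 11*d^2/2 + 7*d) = 2*(d^2 + 7*d + 12)/(d*(2*d - 7))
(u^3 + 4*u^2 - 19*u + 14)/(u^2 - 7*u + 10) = (u^2 + 6*u - 7)/(u - 5)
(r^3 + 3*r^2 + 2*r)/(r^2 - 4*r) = (r^2 + 3*r + 2)/(r - 4)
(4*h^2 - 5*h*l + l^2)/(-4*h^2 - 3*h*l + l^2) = (-h + l)/(h + l)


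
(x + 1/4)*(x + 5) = x^2 + 21*x/4 + 5/4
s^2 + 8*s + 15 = (s + 3)*(s + 5)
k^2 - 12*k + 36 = (k - 6)^2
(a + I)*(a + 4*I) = a^2 + 5*I*a - 4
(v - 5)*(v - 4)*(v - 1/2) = v^3 - 19*v^2/2 + 49*v/2 - 10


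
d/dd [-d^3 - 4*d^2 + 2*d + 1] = -3*d^2 - 8*d + 2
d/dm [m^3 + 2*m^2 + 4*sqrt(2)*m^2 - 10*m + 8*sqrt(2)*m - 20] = 3*m^2 + 4*m + 8*sqrt(2)*m - 10 + 8*sqrt(2)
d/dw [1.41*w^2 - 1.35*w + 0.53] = 2.82*w - 1.35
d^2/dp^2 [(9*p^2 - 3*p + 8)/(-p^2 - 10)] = 2*(3*p^3 + 246*p^2 - 90*p - 820)/(p^6 + 30*p^4 + 300*p^2 + 1000)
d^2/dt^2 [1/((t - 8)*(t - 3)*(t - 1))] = 2*(6*t^4 - 96*t^3 + 537*t^2 - 1188*t + 937)/(t^9 - 36*t^8 + 537*t^7 - 4320*t^6 + 20523*t^5 - 59508*t^4 + 105083*t^3 - 108936*t^2 + 60480*t - 13824)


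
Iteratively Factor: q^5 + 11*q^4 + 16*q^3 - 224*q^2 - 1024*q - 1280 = (q + 4)*(q^4 + 7*q^3 - 12*q^2 - 176*q - 320) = (q + 4)^2*(q^3 + 3*q^2 - 24*q - 80) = (q - 5)*(q + 4)^2*(q^2 + 8*q + 16) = (q - 5)*(q + 4)^3*(q + 4)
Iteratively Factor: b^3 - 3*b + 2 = (b - 1)*(b^2 + b - 2) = (b - 1)*(b + 2)*(b - 1)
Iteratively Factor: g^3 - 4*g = (g)*(g^2 - 4) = g*(g + 2)*(g - 2)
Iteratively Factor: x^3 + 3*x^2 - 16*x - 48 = (x + 3)*(x^2 - 16) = (x + 3)*(x + 4)*(x - 4)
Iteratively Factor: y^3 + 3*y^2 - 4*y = (y)*(y^2 + 3*y - 4) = y*(y - 1)*(y + 4)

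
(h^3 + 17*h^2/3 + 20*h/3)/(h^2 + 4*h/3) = (3*h^2 + 17*h + 20)/(3*h + 4)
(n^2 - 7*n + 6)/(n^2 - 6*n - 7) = (-n^2 + 7*n - 6)/(-n^2 + 6*n + 7)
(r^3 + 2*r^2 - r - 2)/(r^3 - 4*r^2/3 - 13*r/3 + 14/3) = 3*(r + 1)/(3*r - 7)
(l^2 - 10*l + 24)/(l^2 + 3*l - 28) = (l - 6)/(l + 7)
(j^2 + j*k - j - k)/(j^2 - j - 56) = (-j^2 - j*k + j + k)/(-j^2 + j + 56)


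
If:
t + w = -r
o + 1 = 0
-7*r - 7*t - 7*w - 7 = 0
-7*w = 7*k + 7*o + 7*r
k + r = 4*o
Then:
No Solution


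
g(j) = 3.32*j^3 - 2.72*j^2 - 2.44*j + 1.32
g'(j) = 9.96*j^2 - 5.44*j - 2.44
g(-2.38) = -53.04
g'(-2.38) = 66.92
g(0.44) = 0.00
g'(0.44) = -2.91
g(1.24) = 0.44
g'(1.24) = 6.13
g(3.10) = 66.52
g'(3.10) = 76.41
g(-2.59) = -68.29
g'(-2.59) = 78.46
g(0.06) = 1.16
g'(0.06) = -2.73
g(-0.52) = 1.39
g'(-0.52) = 3.08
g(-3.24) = -132.25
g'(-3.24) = 119.74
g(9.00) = 2179.32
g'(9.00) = 755.36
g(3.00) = 59.16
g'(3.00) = 70.88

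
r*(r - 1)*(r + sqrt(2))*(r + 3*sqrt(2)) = r^4 - r^3 + 4*sqrt(2)*r^3 - 4*sqrt(2)*r^2 + 6*r^2 - 6*r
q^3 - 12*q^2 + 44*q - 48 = (q - 6)*(q - 4)*(q - 2)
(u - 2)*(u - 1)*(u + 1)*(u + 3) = u^4 + u^3 - 7*u^2 - u + 6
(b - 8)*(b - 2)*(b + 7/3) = b^3 - 23*b^2/3 - 22*b/3 + 112/3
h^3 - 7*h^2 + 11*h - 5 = (h - 5)*(h - 1)^2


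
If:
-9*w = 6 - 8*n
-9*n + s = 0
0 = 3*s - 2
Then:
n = 2/27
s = 2/3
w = -146/243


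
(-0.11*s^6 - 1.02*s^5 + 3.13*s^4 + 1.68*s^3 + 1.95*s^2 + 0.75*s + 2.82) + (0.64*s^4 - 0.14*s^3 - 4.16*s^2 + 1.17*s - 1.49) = -0.11*s^6 - 1.02*s^5 + 3.77*s^4 + 1.54*s^3 - 2.21*s^2 + 1.92*s + 1.33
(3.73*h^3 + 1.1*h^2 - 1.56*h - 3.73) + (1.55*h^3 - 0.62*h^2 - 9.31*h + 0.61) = 5.28*h^3 + 0.48*h^2 - 10.87*h - 3.12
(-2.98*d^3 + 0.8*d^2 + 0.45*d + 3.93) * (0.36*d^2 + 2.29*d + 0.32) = -1.0728*d^5 - 6.5362*d^4 + 1.0404*d^3 + 2.7013*d^2 + 9.1437*d + 1.2576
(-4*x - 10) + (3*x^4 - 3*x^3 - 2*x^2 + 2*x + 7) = 3*x^4 - 3*x^3 - 2*x^2 - 2*x - 3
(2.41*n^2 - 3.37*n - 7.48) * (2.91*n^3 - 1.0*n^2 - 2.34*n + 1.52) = 7.0131*n^5 - 12.2167*n^4 - 24.0362*n^3 + 19.029*n^2 + 12.3808*n - 11.3696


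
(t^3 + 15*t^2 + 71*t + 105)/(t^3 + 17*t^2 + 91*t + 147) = (t + 5)/(t + 7)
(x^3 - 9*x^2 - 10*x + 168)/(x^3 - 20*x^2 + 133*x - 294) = (x + 4)/(x - 7)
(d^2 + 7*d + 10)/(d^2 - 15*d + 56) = (d^2 + 7*d + 10)/(d^2 - 15*d + 56)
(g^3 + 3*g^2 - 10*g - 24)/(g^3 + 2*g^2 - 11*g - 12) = (g + 2)/(g + 1)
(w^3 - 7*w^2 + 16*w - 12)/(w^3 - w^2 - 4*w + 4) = (w^2 - 5*w + 6)/(w^2 + w - 2)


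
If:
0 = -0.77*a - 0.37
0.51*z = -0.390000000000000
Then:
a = -0.48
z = -0.76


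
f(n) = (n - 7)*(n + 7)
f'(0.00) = 0.00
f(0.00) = -49.00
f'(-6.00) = -12.00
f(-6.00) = -13.00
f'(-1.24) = -2.48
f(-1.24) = -47.46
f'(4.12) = 8.24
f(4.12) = -32.03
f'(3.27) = 6.54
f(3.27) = -38.31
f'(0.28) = 0.56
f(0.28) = -48.92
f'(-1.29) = -2.58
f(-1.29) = -47.34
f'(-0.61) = -1.22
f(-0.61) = -48.63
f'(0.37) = 0.74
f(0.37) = -48.86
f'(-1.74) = -3.48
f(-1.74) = -45.97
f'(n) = 2*n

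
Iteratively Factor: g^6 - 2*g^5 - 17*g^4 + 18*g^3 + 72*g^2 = (g + 3)*(g^5 - 5*g^4 - 2*g^3 + 24*g^2) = g*(g + 3)*(g^4 - 5*g^3 - 2*g^2 + 24*g) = g*(g + 2)*(g + 3)*(g^3 - 7*g^2 + 12*g) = g*(g - 4)*(g + 2)*(g + 3)*(g^2 - 3*g) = g*(g - 4)*(g - 3)*(g + 2)*(g + 3)*(g)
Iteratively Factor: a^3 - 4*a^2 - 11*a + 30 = (a + 3)*(a^2 - 7*a + 10) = (a - 2)*(a + 3)*(a - 5)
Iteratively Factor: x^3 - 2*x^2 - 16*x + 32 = (x + 4)*(x^2 - 6*x + 8) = (x - 4)*(x + 4)*(x - 2)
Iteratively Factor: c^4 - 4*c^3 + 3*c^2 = (c)*(c^3 - 4*c^2 + 3*c) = c*(c - 3)*(c^2 - c) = c^2*(c - 3)*(c - 1)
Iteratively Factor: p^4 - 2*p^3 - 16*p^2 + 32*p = (p - 4)*(p^3 + 2*p^2 - 8*p) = (p - 4)*(p + 4)*(p^2 - 2*p) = p*(p - 4)*(p + 4)*(p - 2)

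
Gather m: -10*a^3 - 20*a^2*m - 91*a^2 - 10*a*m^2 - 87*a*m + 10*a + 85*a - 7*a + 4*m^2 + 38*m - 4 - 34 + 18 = -10*a^3 - 91*a^2 + 88*a + m^2*(4 - 10*a) + m*(-20*a^2 - 87*a + 38) - 20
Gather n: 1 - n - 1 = -n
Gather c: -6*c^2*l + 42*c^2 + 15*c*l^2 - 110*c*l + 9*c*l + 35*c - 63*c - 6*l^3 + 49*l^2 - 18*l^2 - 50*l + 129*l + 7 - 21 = c^2*(42 - 6*l) + c*(15*l^2 - 101*l - 28) - 6*l^3 + 31*l^2 + 79*l - 14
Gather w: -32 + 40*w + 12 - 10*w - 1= 30*w - 21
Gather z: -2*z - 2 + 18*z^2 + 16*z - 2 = 18*z^2 + 14*z - 4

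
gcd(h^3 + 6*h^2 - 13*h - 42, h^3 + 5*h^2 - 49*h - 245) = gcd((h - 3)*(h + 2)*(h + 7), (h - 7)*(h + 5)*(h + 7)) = h + 7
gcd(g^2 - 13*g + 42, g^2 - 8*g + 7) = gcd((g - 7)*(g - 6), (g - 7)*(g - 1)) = g - 7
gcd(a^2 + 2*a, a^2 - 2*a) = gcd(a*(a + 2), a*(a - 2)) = a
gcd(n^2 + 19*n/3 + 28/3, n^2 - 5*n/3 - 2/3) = 1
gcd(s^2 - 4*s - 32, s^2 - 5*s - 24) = s - 8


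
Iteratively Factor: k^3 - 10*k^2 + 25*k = (k)*(k^2 - 10*k + 25) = k*(k - 5)*(k - 5)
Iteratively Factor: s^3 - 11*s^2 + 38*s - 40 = (s - 5)*(s^2 - 6*s + 8) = (s - 5)*(s - 4)*(s - 2)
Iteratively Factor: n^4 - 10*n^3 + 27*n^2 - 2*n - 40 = (n - 4)*(n^3 - 6*n^2 + 3*n + 10) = (n - 5)*(n - 4)*(n^2 - n - 2) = (n - 5)*(n - 4)*(n + 1)*(n - 2)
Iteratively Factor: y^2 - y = (y - 1)*(y)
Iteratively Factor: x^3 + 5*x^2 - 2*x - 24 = (x - 2)*(x^2 + 7*x + 12) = (x - 2)*(x + 4)*(x + 3)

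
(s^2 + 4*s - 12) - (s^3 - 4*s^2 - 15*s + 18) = -s^3 + 5*s^2 + 19*s - 30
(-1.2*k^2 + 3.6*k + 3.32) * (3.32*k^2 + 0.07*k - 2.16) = -3.984*k^4 + 11.868*k^3 + 13.8664*k^2 - 7.5436*k - 7.1712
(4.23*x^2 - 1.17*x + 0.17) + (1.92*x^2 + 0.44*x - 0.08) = 6.15*x^2 - 0.73*x + 0.09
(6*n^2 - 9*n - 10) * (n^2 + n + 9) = 6*n^4 - 3*n^3 + 35*n^2 - 91*n - 90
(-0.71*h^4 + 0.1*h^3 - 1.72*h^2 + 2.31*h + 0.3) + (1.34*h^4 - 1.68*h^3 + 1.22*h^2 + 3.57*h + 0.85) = 0.63*h^4 - 1.58*h^3 - 0.5*h^2 + 5.88*h + 1.15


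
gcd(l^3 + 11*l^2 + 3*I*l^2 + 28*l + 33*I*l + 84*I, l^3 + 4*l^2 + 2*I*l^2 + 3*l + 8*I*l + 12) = l^2 + l*(4 + 3*I) + 12*I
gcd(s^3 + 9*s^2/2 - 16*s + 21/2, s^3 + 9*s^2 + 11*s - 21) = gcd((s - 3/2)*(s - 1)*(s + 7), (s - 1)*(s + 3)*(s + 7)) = s^2 + 6*s - 7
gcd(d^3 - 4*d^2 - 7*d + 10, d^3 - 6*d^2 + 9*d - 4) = d - 1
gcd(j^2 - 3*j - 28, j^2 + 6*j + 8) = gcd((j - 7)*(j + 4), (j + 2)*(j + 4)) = j + 4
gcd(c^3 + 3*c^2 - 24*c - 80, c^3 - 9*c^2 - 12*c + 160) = c^2 - c - 20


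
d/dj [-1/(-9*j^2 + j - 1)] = (1 - 18*j)/(9*j^2 - j + 1)^2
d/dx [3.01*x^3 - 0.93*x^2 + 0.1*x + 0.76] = 9.03*x^2 - 1.86*x + 0.1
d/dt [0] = 0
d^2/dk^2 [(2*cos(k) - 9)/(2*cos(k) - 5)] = 8*(5*cos(k) + cos(2*k) - 3)/(2*cos(k) - 5)^3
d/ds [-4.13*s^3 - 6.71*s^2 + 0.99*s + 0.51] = -12.39*s^2 - 13.42*s + 0.99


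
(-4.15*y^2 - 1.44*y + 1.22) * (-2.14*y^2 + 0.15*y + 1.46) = 8.881*y^4 + 2.4591*y^3 - 8.8858*y^2 - 1.9194*y + 1.7812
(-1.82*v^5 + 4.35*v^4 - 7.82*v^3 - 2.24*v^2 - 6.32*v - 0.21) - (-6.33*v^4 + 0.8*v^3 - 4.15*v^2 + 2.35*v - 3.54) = -1.82*v^5 + 10.68*v^4 - 8.62*v^3 + 1.91*v^2 - 8.67*v + 3.33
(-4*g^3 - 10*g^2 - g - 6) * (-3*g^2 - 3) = 12*g^5 + 30*g^4 + 15*g^3 + 48*g^2 + 3*g + 18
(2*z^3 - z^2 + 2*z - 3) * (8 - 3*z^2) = -6*z^5 + 3*z^4 + 10*z^3 + z^2 + 16*z - 24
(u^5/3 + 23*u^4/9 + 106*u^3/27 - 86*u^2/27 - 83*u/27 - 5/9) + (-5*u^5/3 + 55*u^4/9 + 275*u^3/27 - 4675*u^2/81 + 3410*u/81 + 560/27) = -4*u^5/3 + 26*u^4/3 + 127*u^3/9 - 4933*u^2/81 + 3161*u/81 + 545/27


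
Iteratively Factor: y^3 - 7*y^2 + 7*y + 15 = (y - 5)*(y^2 - 2*y - 3) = (y - 5)*(y + 1)*(y - 3)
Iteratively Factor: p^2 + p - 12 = (p + 4)*(p - 3)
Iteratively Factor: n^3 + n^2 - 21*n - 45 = (n + 3)*(n^2 - 2*n - 15) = (n - 5)*(n + 3)*(n + 3)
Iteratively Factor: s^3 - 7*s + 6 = (s + 3)*(s^2 - 3*s + 2) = (s - 2)*(s + 3)*(s - 1)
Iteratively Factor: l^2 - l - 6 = (l - 3)*(l + 2)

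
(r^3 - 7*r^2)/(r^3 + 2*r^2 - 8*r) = r*(r - 7)/(r^2 + 2*r - 8)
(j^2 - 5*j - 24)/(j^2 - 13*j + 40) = (j + 3)/(j - 5)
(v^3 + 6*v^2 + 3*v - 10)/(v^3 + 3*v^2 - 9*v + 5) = (v + 2)/(v - 1)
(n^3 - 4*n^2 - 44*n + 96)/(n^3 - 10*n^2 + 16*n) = (n + 6)/n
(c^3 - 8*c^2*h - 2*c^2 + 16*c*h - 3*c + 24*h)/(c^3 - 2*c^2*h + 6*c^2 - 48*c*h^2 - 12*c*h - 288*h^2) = (c^2 - 2*c - 3)/(c^2 + 6*c*h + 6*c + 36*h)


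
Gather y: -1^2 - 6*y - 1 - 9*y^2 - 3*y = -9*y^2 - 9*y - 2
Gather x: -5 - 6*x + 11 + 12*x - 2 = 6*x + 4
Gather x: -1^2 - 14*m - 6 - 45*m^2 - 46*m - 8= -45*m^2 - 60*m - 15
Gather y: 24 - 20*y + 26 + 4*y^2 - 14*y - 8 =4*y^2 - 34*y + 42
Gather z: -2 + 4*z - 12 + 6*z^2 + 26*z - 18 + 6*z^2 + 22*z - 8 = 12*z^2 + 52*z - 40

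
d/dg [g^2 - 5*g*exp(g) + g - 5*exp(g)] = -5*g*exp(g) + 2*g - 10*exp(g) + 1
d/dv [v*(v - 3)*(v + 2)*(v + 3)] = 4*v^3 + 6*v^2 - 18*v - 18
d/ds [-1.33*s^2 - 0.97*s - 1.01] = -2.66*s - 0.97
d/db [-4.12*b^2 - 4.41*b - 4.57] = -8.24*b - 4.41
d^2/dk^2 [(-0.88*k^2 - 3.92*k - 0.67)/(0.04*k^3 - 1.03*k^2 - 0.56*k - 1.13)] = (-0.002816*k^6 - 0.0376319999999999*k^5 + 0.837888*k^4 - 7.593104*k^3 - 0.155586000000003*k^2 + 24.874488*k + 3.85321)/(6.4e-5*k^9 - 0.004944*k^8 + 0.12462*k^7 - 0.959719*k^6 - 1.465344*k^5 - 4.413603*k^4 - 3.933092*k^3 - 5.008725*k^2 - 2.145192*k - 1.442897)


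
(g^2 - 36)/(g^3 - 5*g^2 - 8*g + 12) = (g + 6)/(g^2 + g - 2)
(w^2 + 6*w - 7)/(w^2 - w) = (w + 7)/w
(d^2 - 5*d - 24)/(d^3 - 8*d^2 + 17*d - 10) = (d^2 - 5*d - 24)/(d^3 - 8*d^2 + 17*d - 10)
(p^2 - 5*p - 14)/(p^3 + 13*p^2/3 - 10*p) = 3*(p^2 - 5*p - 14)/(p*(3*p^2 + 13*p - 30))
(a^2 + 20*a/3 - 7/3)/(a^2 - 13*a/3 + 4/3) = (a + 7)/(a - 4)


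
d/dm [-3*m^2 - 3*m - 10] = -6*m - 3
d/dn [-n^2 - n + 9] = -2*n - 1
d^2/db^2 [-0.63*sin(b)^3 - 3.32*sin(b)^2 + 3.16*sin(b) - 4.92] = -2.6875*sin(b) - 1.4175*sin(3*b) - 6.64*cos(2*b)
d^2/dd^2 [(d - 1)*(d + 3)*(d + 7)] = 6*d + 18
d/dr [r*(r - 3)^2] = 3*(r - 3)*(r - 1)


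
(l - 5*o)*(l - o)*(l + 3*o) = l^3 - 3*l^2*o - 13*l*o^2 + 15*o^3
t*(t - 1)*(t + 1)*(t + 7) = t^4 + 7*t^3 - t^2 - 7*t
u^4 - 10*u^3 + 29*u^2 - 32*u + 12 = (u - 6)*(u - 2)*(u - 1)^2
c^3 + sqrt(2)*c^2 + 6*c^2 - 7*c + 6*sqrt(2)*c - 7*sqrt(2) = (c - 1)*(c + 7)*(c + sqrt(2))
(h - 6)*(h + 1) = h^2 - 5*h - 6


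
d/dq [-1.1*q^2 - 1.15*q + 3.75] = -2.2*q - 1.15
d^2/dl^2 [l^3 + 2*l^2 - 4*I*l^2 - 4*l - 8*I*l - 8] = 6*l + 4 - 8*I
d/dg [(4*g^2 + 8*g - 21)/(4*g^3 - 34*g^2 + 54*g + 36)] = (-8*g^4 - 32*g^3 + 370*g^2 - 570*g + 711)/(2*(4*g^6 - 68*g^5 + 397*g^4 - 846*g^3 + 117*g^2 + 972*g + 324))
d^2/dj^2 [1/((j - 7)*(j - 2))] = 2*((j - 7)^2 + (j - 7)*(j - 2) + (j - 2)^2)/((j - 7)^3*(j - 2)^3)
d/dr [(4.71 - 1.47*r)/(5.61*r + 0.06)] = (-148.728393*r - 1.590678)/(5.61*r + 0.06)^3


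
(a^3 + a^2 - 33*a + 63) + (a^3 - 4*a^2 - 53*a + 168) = 2*a^3 - 3*a^2 - 86*a + 231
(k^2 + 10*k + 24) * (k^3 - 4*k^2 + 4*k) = k^5 + 6*k^4 - 12*k^3 - 56*k^2 + 96*k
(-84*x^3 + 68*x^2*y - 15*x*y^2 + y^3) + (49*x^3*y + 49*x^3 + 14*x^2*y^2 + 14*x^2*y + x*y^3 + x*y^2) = 49*x^3*y - 35*x^3 + 14*x^2*y^2 + 82*x^2*y + x*y^3 - 14*x*y^2 + y^3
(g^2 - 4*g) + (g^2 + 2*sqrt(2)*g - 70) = 2*g^2 - 4*g + 2*sqrt(2)*g - 70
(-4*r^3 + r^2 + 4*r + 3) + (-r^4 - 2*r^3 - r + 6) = -r^4 - 6*r^3 + r^2 + 3*r + 9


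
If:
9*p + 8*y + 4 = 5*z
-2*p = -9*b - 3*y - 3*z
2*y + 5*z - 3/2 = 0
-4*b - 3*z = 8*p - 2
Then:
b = -119/9620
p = 45/481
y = -643/1924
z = 1043/2405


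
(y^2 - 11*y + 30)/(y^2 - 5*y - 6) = (y - 5)/(y + 1)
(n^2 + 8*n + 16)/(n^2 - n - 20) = (n + 4)/(n - 5)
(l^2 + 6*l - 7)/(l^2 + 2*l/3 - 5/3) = 3*(l + 7)/(3*l + 5)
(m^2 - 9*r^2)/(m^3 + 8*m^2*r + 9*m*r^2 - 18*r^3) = (-m + 3*r)/(-m^2 - 5*m*r + 6*r^2)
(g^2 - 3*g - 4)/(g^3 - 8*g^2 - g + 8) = (g - 4)/(g^2 - 9*g + 8)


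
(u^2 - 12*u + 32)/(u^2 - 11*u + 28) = (u - 8)/(u - 7)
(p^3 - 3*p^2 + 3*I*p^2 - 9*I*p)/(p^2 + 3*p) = (p^2 + 3*p*(-1 + I) - 9*I)/(p + 3)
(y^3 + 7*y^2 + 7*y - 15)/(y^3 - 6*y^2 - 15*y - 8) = (-y^3 - 7*y^2 - 7*y + 15)/(-y^3 + 6*y^2 + 15*y + 8)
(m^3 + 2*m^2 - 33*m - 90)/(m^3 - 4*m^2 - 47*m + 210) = (m^2 + 8*m + 15)/(m^2 + 2*m - 35)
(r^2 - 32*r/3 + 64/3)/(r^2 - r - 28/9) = 3*(-3*r^2 + 32*r - 64)/(-9*r^2 + 9*r + 28)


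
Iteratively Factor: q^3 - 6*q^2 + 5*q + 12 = (q + 1)*(q^2 - 7*q + 12) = (q - 4)*(q + 1)*(q - 3)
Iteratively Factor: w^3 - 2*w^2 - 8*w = (w - 4)*(w^2 + 2*w) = (w - 4)*(w + 2)*(w)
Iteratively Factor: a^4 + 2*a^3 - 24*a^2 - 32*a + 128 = (a - 2)*(a^3 + 4*a^2 - 16*a - 64) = (a - 2)*(a + 4)*(a^2 - 16) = (a - 2)*(a + 4)^2*(a - 4)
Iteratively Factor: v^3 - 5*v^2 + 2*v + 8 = (v + 1)*(v^2 - 6*v + 8) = (v - 4)*(v + 1)*(v - 2)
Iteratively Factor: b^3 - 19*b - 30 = (b + 2)*(b^2 - 2*b - 15) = (b - 5)*(b + 2)*(b + 3)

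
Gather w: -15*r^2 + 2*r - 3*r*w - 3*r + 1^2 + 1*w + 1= -15*r^2 - r + w*(1 - 3*r) + 2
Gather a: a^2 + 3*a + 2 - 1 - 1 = a^2 + 3*a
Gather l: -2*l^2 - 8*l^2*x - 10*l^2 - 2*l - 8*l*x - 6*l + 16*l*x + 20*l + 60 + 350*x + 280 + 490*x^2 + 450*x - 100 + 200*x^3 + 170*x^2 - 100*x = l^2*(-8*x - 12) + l*(8*x + 12) + 200*x^3 + 660*x^2 + 700*x + 240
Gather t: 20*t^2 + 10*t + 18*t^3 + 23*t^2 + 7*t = 18*t^3 + 43*t^2 + 17*t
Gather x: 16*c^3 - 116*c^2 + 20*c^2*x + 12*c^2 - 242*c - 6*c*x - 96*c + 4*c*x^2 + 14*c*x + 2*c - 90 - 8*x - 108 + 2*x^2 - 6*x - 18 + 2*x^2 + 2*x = 16*c^3 - 104*c^2 - 336*c + x^2*(4*c + 4) + x*(20*c^2 + 8*c - 12) - 216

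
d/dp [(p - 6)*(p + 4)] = 2*p - 2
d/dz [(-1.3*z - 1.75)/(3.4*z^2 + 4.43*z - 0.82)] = (4.42*z^2 + 11.9*z + 8.8185)/(11.56*z^4 + 30.124*z^3 + 14.0489*z^2 - 7.2652*z + 0.6724)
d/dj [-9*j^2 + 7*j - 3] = 7 - 18*j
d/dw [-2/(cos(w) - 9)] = -2*sin(w)/(cos(w) - 9)^2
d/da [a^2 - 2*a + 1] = 2*a - 2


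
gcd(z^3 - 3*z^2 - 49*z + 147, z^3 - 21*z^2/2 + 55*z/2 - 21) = z - 7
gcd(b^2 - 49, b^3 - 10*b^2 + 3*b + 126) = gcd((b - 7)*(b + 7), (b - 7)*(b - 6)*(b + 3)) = b - 7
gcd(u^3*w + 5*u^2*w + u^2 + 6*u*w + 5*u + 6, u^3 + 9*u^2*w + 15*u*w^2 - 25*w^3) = 1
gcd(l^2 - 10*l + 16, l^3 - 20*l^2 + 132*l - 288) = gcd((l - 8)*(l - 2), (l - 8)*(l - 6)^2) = l - 8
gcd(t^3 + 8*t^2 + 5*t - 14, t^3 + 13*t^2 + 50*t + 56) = t^2 + 9*t + 14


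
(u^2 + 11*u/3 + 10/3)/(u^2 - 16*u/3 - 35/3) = (u + 2)/(u - 7)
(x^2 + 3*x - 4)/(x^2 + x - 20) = (x^2 + 3*x - 4)/(x^2 + x - 20)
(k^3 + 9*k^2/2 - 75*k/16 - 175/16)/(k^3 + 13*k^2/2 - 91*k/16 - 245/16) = (k + 5)/(k + 7)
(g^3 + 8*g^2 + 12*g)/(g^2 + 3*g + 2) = g*(g + 6)/(g + 1)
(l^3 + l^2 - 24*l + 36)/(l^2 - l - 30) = (-l^3 - l^2 + 24*l - 36)/(-l^2 + l + 30)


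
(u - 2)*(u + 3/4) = u^2 - 5*u/4 - 3/2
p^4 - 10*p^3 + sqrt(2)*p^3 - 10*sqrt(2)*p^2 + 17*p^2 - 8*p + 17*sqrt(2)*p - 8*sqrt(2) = (p - 8)*(p - 1)^2*(p + sqrt(2))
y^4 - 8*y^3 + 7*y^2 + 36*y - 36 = (y - 6)*(y - 3)*(y - 1)*(y + 2)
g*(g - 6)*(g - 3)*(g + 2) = g^4 - 7*g^3 + 36*g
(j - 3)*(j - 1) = j^2 - 4*j + 3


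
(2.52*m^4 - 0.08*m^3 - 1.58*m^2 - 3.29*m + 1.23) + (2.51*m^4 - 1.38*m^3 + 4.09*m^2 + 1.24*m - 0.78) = 5.03*m^4 - 1.46*m^3 + 2.51*m^2 - 2.05*m + 0.45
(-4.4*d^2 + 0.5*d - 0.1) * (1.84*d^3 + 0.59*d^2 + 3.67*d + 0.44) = -8.096*d^5 - 1.676*d^4 - 16.037*d^3 - 0.16*d^2 - 0.147*d - 0.044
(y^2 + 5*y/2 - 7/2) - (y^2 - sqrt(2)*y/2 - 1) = sqrt(2)*y/2 + 5*y/2 - 5/2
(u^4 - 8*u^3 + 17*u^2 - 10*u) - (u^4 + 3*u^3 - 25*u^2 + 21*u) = -11*u^3 + 42*u^2 - 31*u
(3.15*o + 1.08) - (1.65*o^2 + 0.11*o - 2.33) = -1.65*o^2 + 3.04*o + 3.41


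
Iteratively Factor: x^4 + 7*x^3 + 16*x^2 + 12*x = (x + 3)*(x^3 + 4*x^2 + 4*x) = (x + 2)*(x + 3)*(x^2 + 2*x) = x*(x + 2)*(x + 3)*(x + 2)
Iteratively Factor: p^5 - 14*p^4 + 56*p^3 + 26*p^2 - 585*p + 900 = (p - 5)*(p^4 - 9*p^3 + 11*p^2 + 81*p - 180) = (p - 5)*(p + 3)*(p^3 - 12*p^2 + 47*p - 60) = (p - 5)^2*(p + 3)*(p^2 - 7*p + 12) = (p - 5)^2*(p - 4)*(p + 3)*(p - 3)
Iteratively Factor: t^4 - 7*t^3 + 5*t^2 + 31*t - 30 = (t - 5)*(t^3 - 2*t^2 - 5*t + 6) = (t - 5)*(t - 3)*(t^2 + t - 2) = (t - 5)*(t - 3)*(t - 1)*(t + 2)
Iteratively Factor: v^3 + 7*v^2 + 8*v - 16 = (v + 4)*(v^2 + 3*v - 4) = (v - 1)*(v + 4)*(v + 4)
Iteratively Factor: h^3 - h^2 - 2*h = (h - 2)*(h^2 + h) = h*(h - 2)*(h + 1)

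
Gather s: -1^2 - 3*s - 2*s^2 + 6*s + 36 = -2*s^2 + 3*s + 35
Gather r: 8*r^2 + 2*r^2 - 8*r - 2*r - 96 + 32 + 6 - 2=10*r^2 - 10*r - 60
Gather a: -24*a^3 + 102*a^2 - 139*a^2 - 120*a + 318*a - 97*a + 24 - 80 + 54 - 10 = -24*a^3 - 37*a^2 + 101*a - 12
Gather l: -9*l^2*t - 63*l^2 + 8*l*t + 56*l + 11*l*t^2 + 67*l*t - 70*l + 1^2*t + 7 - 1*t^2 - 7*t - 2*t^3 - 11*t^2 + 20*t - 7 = l^2*(-9*t - 63) + l*(11*t^2 + 75*t - 14) - 2*t^3 - 12*t^2 + 14*t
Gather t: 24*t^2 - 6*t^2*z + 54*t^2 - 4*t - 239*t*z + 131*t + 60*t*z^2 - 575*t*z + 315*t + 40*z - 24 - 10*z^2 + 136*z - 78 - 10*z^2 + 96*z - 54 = t^2*(78 - 6*z) + t*(60*z^2 - 814*z + 442) - 20*z^2 + 272*z - 156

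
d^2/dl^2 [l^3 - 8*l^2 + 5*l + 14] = 6*l - 16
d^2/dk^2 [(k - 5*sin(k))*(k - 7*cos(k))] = 5*k*sin(k) + 7*k*cos(k) + 14*sin(k) - 70*sin(2*k) - 10*cos(k) + 2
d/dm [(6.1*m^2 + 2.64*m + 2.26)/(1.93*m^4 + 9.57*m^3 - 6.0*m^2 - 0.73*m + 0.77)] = (-23.546*m^5 - 73.6626*m^4 - 67.9768*m^3 - 53.4976*m^2 + 36.514*m + 3.6826)/(3.7249*m^8 + 36.9402*m^7 + 68.4249*m^6 - 117.6578*m^5 + 25.0*m^4 + 23.4978*m^3 - 8.7071*m^2 - 1.1242*m + 0.5929)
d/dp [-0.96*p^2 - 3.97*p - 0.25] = -1.92*p - 3.97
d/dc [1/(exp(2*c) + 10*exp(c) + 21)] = 2*(-exp(c) - 5)*exp(c)/(exp(2*c) + 10*exp(c) + 21)^2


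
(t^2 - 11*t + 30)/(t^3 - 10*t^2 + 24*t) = (t - 5)/(t*(t - 4))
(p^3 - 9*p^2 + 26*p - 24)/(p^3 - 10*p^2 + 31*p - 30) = (p - 4)/(p - 5)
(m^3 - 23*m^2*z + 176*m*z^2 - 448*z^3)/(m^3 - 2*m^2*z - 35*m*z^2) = (m^2 - 16*m*z + 64*z^2)/(m*(m + 5*z))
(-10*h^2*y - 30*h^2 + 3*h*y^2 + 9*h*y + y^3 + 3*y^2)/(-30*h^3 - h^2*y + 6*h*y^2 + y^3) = (y + 3)/(3*h + y)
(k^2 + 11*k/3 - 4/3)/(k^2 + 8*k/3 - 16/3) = (3*k - 1)/(3*k - 4)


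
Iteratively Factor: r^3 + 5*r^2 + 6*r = (r)*(r^2 + 5*r + 6) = r*(r + 3)*(r + 2)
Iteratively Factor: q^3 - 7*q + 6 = (q - 2)*(q^2 + 2*q - 3) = (q - 2)*(q - 1)*(q + 3)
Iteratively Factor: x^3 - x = (x + 1)*(x^2 - x) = x*(x + 1)*(x - 1)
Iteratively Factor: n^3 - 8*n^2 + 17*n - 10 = (n - 5)*(n^2 - 3*n + 2) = (n - 5)*(n - 2)*(n - 1)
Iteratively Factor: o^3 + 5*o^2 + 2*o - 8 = (o + 2)*(o^2 + 3*o - 4) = (o + 2)*(o + 4)*(o - 1)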